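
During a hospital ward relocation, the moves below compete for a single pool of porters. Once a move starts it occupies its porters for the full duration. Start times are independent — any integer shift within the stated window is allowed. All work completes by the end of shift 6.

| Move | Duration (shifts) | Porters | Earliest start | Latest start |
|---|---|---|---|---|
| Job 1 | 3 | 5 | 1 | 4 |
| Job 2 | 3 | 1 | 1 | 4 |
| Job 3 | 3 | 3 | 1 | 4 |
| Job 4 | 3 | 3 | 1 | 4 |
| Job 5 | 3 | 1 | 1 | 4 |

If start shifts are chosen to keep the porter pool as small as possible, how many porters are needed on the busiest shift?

7

Early-start (Job 1@1, Job 2@1, Job 3@1, Job 4@1, Job 5@1) gives peak 13: s1:13  s2:13  s3:13  s4:0  s5:0  s6:0.
Shift Job 3→4, Job 4→4.
Schedule Job 1@1, Job 2@1, Job 3@4, Job 4@4, Job 5@1: s1:7  s2:7  s3:7  s4:6  s5:6  s6:6 — peak 7.
Total porter-shifts = 39 over 6 shifts ⇒ peak ≥ ⌈39/6⌉ = 7, so 7 is optimal.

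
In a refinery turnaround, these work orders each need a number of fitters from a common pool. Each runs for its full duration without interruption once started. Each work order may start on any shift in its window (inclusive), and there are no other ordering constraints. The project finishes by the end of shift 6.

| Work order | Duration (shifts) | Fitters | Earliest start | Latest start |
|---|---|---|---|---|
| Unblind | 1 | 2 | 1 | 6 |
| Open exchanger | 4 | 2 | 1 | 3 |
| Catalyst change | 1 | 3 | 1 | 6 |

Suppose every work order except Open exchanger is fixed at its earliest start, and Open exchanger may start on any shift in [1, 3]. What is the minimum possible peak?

5

Open exchanger@1: s1:7  s2:2  s3:2  s4:2  s5:0  s6:0 → peak 7
Open exchanger@2: s1:5  s2:2  s3:2  s4:2  s5:2  s6:0 → peak 5
Open exchanger@3: s1:5  s2:0  s3:2  s4:2  s5:2  s6:2 → peak 5
Best is Open exchanger@2, peak 5.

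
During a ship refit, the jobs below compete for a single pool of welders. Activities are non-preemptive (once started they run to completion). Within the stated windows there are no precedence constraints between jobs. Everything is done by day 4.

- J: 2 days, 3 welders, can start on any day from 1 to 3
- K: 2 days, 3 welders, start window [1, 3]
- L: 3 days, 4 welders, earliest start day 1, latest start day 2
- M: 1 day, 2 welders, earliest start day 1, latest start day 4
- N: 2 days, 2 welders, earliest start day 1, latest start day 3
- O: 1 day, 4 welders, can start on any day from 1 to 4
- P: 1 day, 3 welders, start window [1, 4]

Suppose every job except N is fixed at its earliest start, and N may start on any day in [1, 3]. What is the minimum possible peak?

N@1: d1:21  d2:12  d3:4  d4:0 → peak 21
N@2: d1:19  d2:12  d3:6  d4:0 → peak 19
N@3: d1:19  d2:10  d3:6  d4:2 → peak 19
Best is N@2, peak 19.

19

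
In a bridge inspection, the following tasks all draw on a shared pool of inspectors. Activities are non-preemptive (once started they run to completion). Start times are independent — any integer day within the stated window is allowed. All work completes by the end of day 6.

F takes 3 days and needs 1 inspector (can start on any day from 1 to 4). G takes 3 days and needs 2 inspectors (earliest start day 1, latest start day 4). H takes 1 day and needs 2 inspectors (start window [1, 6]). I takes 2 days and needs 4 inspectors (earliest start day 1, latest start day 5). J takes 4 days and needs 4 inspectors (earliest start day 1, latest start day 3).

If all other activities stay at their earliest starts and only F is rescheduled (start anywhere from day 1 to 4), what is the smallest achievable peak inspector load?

F@1: d1:13  d2:11  d3:7  d4:4  d5:0  d6:0 → peak 13
F@2: d1:12  d2:11  d3:7  d4:5  d5:0  d6:0 → peak 12
F@3: d1:12  d2:10  d3:7  d4:5  d5:1  d6:0 → peak 12
F@4: d1:12  d2:10  d3:6  d4:5  d5:1  d6:1 → peak 12
Best is F@2, peak 12.

12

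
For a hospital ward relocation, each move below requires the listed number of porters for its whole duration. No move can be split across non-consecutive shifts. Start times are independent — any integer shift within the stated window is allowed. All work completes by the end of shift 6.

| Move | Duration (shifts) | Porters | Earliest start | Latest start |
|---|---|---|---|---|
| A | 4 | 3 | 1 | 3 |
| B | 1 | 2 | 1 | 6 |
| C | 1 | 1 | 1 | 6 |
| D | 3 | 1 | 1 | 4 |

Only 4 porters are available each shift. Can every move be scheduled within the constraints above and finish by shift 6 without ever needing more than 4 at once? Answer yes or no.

yes

Schedule A@1, B@5, C@1, D@2: s1:4  s2:4  s3:4  s4:4  s5:2  s6:0 — peak 4 ≤ 4.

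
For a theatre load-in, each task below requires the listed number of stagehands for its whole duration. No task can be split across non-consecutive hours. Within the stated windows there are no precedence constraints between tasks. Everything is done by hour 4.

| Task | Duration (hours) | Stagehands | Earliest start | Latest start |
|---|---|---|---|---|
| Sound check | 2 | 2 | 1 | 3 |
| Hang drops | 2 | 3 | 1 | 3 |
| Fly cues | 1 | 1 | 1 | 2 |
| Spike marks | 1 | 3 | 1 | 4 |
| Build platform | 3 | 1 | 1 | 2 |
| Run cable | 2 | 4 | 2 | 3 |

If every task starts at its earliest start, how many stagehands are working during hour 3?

5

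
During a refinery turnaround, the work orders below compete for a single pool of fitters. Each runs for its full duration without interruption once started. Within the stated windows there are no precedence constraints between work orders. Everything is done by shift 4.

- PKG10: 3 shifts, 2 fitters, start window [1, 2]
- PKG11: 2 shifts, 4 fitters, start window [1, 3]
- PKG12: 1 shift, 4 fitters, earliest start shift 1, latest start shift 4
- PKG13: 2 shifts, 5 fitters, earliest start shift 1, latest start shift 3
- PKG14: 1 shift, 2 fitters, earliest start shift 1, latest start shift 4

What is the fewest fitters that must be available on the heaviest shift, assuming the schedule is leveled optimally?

8

Early-start (PKG10@1, PKG11@1, PKG12@1, PKG13@1, PKG14@1) gives peak 17: s1:17  s2:11  s3:2  s4:0.
Shift PKG11→3, PKG12→4, PKG14→3.
Schedule PKG10@1, PKG11@3, PKG12@4, PKG13@1, PKG14@3: s1:7  s2:7  s3:8  s4:8 — peak 8.
Total fitter-shifts = 30 over 4 shifts ⇒ peak ≥ ⌈30/4⌉ = 8, so 8 is optimal.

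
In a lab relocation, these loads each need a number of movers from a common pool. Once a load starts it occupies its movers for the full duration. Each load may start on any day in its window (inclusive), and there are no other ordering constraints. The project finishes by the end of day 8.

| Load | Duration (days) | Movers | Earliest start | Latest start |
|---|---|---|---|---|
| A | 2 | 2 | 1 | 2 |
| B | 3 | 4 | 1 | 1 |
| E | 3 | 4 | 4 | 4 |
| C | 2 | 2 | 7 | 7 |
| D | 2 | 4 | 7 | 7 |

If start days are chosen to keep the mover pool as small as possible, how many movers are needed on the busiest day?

6

Schedule A@1, B@1, E@4, C@7, D@7: d1:6  d2:6  d3:4  d4:4  d5:4  d6:4  d7:6  d8:6 — peak 6.
No arrangement of the 2 feasible schedules does better.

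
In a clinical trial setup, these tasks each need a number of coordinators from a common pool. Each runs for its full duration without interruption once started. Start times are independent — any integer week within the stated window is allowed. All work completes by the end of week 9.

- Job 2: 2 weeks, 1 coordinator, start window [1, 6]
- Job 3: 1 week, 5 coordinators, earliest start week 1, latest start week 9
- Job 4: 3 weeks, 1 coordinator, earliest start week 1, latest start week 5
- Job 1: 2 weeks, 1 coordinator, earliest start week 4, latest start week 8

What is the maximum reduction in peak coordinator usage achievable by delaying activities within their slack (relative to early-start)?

Early-start peak: w1:7  w2:2  w3:1  w4:1  w5:1  w6:0  w7:0  w8:0  w9:0 ⇒ 7.
Leveled (Job 2@1, Job 3@3, Job 4@4, Job 1@4): w1:1  w2:1  w3:5  w4:2  w5:2  w6:1  w7:0  w8:0  w9:0 ⇒ 5.
Reduction 7 − 5 = 2.

2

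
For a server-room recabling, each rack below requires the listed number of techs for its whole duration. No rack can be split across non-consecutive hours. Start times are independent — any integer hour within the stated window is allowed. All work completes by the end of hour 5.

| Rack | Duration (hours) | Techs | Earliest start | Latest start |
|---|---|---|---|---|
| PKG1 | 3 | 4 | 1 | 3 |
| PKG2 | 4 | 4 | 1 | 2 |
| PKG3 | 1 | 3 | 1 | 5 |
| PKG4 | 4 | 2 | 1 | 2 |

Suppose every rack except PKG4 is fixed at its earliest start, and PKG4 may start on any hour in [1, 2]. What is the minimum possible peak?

PKG4@1: h1:13  h2:10  h3:10  h4:6  h5:0 → peak 13
PKG4@2: h1:11  h2:10  h3:10  h4:6  h5:2 → peak 11
Best is PKG4@2, peak 11.

11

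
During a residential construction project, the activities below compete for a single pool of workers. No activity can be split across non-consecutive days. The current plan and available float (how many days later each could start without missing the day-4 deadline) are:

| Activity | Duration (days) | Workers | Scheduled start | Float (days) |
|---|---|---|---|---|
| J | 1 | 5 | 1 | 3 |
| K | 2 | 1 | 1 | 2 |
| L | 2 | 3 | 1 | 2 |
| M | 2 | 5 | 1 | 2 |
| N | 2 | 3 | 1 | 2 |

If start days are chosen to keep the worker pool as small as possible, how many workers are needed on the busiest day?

Early-start (J@1, K@1, L@1, M@1, N@1) gives peak 17: d1:17  d2:12  d3:0  d4:0.
Shift M→2, N→3.
Schedule J@1, K@1, L@1, M@2, N@3: d1:9  d2:9  d3:8  d4:3 — peak 9.

9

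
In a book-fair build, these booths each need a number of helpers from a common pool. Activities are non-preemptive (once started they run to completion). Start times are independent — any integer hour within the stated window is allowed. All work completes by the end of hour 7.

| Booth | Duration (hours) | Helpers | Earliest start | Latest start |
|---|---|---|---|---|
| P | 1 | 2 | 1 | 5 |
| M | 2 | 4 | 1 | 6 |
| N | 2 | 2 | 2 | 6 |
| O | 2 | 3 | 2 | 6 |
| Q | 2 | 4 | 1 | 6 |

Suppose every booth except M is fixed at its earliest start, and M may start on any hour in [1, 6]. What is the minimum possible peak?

M@1: h1:10  h2:13  h3:5  h4:0  h5:0  h6:0  h7:0 → peak 13
M@2: h1:6  h2:13  h3:9  h4:0  h5:0  h6:0  h7:0 → peak 13
M@3: h1:6  h2:9  h3:9  h4:4  h5:0  h6:0  h7:0 → peak 9
M@4: h1:6  h2:9  h3:5  h4:4  h5:4  h6:0  h7:0 → peak 9
M@5: h1:6  h2:9  h3:5  h4:0  h5:4  h6:4  h7:0 → peak 9
M@6: h1:6  h2:9  h3:5  h4:0  h5:0  h6:4  h7:4 → peak 9
Best is M@3, peak 9.

9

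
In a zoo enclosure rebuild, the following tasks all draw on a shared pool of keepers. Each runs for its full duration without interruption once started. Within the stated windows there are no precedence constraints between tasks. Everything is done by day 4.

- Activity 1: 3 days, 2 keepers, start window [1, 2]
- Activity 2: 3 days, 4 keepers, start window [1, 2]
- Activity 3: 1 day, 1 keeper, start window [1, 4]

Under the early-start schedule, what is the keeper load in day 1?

7

At early start, day 1 has: Activity 1, Activity 2, Activity 3.
Demand: 2 + 4 + 1 = 7.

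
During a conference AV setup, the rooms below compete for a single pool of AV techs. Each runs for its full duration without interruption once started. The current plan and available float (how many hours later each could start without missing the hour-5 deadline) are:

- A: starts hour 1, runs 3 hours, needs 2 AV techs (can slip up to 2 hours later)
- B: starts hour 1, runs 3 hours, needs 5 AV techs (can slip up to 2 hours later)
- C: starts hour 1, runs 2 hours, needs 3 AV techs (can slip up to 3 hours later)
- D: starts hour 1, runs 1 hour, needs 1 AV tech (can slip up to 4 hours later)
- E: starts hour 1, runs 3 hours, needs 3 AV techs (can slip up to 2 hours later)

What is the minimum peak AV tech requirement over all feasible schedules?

Early-start (A@1, B@1, C@1, D@1, E@1) gives peak 14: h1:14  h2:13  h3:10  h4:0  h5:0.
Shift D→4, E→3.
Schedule A@1, B@1, C@1, D@4, E@3: h1:10  h2:10  h3:10  h4:4  h5:3 — peak 10.

10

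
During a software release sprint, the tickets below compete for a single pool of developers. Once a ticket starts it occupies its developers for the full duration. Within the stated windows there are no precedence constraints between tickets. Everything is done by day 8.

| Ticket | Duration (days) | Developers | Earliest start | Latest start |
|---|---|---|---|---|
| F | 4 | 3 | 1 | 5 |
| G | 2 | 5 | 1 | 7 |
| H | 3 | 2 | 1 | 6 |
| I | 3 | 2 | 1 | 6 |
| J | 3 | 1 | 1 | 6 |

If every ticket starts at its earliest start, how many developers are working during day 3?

At early start, day 3 has: F, H, I, J.
Demand: 3 + 2 + 2 + 1 = 8.

8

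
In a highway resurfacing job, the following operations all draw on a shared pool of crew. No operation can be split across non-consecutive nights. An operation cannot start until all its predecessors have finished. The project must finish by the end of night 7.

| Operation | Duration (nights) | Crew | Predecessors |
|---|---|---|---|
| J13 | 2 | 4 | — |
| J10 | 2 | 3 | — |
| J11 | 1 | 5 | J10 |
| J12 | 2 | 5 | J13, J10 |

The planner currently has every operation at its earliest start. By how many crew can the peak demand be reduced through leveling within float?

5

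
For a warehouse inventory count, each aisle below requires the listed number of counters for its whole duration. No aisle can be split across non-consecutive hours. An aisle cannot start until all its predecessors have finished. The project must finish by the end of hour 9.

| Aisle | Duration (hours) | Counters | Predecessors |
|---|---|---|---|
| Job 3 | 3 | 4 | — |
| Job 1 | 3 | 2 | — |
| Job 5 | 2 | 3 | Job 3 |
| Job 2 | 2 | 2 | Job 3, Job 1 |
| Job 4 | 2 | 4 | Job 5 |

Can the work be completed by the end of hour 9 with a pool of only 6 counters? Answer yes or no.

yes

Schedule Job 3@1, Job 1@1, Job 5@4, Job 2@4, Job 4@6: h1:6  h2:6  h3:6  h4:5  h5:5  h6:4  h7:4  h8:0  h9:0 — peak 6 ≤ 6.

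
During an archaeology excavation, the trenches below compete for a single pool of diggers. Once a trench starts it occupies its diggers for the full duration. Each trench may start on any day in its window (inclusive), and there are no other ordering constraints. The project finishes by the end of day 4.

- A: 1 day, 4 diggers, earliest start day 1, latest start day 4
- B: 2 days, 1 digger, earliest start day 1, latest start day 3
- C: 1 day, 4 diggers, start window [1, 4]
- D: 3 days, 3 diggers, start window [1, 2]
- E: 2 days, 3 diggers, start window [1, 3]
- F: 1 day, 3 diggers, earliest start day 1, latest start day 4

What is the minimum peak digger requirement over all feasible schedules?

7

Early-start (A@1, B@1, C@1, D@1, E@1, F@1) gives peak 18: d1:18  d2:7  d3:3  d4:0.
Shift B→2, C→4, E→2, F→4.
Schedule A@1, B@2, C@4, D@1, E@2, F@4: d1:7  d2:7  d3:7  d4:7 — peak 7.
Total digger-days = 28 over 4 days ⇒ peak ≥ ⌈28/4⌉ = 7, so 7 is optimal.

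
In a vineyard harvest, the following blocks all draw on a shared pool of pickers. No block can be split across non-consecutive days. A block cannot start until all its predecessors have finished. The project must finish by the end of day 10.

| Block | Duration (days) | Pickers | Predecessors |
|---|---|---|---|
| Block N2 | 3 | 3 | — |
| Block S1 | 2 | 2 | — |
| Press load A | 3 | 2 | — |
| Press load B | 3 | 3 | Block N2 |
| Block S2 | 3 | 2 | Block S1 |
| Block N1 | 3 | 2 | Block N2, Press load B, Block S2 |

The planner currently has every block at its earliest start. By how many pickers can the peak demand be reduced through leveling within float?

Early-start peak: d1:7  d2:7  d3:7  d4:5  d5:5  d6:3  d7:2  d8:2  d9:2  d10:0 ⇒ 7.
Leveled (Block N2@1, Block S1@1, Press load A@6, Press load B@4, Block S2@3, Block N1@7): d1:5  d2:5  d3:5  d4:5  d5:5  d6:5  d7:4  d8:4  d9:2  d10:0 ⇒ 5.
Reduction 7 − 5 = 2.

2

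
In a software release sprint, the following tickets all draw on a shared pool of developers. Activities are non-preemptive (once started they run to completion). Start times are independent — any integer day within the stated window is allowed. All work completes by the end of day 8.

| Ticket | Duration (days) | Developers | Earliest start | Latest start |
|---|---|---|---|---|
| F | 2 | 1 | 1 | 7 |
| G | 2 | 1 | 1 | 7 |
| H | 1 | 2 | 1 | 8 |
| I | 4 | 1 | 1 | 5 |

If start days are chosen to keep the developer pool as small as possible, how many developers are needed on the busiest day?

Early-start (F@1, G@1, H@1, I@1) gives peak 5: d1:5  d2:3  d3:1  d4:1  d5:0  d6:0  d7:0  d8:0.
Shift H→3, I→4.
Schedule F@1, G@1, H@3, I@4: d1:2  d2:2  d3:2  d4:1  d5:1  d6:1  d7:1  d8:0 — peak 2.
Total developer-days = 10 over 8 days ⇒ peak ≥ ⌈10/8⌉ = 2, so 2 is optimal.

2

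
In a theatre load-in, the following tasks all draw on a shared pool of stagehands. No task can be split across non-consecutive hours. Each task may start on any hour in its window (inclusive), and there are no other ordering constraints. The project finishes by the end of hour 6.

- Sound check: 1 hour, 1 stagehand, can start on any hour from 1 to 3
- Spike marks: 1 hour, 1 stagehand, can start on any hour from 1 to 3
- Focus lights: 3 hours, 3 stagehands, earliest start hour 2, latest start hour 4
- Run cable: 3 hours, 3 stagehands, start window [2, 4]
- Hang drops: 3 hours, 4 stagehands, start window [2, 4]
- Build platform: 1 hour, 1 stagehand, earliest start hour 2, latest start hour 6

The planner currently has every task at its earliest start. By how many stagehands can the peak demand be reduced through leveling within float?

Early-start peak: h1:2  h2:11  h3:10  h4:10  h5:0  h6:0 ⇒ 11.
Leveled (Sound check@1, Spike marks@1, Focus lights@2, Run cable@2, Hang drops@2, Build platform@5): h1:2  h2:10  h3:10  h4:10  h5:1  h6:0 ⇒ 10.
Reduction 11 − 10 = 1.

1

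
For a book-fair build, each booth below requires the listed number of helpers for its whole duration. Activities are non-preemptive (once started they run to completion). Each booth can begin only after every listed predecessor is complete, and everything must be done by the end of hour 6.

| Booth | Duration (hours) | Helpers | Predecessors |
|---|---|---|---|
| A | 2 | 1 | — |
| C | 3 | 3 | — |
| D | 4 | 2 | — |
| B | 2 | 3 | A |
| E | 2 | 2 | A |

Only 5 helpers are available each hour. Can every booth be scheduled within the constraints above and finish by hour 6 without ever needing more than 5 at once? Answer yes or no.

The minimum achievable peak is 6; 5 < 6, so no feasible schedule stays within the cap.

no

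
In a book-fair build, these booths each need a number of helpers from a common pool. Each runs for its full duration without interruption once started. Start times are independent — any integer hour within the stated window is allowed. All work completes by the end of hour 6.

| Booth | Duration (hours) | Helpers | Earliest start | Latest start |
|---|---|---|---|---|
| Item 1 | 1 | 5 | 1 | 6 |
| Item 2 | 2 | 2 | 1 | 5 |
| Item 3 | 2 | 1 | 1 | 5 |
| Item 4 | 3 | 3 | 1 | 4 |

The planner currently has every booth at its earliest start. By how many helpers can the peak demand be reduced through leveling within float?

6

Early-start peak: h1:11  h2:6  h3:3  h4:0  h5:0  h6:0 ⇒ 11.
Leveled (Item 1@1, Item 2@2, Item 3@2, Item 4@4): h1:5  h2:3  h3:3  h4:3  h5:3  h6:3 ⇒ 5.
Reduction 11 − 5 = 6.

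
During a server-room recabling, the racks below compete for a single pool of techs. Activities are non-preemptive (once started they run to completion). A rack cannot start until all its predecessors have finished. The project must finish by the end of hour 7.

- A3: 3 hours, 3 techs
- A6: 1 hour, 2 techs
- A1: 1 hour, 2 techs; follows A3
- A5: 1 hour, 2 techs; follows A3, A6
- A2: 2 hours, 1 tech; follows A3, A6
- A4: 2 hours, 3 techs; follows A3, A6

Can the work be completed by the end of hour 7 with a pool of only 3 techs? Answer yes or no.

Total tech-hours = 23; over 7 hours the average is 23/7 > 3, so some hour must exceed 3.

no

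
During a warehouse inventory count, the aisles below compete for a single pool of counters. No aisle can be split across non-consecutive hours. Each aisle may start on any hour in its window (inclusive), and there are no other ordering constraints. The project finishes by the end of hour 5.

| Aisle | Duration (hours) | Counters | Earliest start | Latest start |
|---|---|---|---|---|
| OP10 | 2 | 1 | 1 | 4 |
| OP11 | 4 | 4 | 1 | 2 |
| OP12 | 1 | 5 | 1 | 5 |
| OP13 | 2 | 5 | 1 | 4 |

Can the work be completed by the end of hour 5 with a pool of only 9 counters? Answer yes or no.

yes

Schedule OP10@1, OP11@1, OP12@3, OP13@4: h1:5  h2:5  h3:9  h4:9  h5:5 — peak 9 ≤ 9.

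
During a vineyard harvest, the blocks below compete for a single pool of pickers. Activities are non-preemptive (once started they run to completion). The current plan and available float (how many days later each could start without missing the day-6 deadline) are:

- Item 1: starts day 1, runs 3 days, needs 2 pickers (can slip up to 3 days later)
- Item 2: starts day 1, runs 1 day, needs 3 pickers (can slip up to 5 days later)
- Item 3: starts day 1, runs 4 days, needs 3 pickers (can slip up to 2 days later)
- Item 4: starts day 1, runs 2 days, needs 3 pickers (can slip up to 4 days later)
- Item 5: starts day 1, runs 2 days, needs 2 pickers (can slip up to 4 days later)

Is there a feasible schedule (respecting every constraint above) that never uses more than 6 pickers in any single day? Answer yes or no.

Schedule Item 1@1, Item 2@4, Item 3@1, Item 4@5, Item 5@5: d1:5  d2:5  d3:5  d4:6  d5:5  d6:5 — peak 6 ≤ 6.

yes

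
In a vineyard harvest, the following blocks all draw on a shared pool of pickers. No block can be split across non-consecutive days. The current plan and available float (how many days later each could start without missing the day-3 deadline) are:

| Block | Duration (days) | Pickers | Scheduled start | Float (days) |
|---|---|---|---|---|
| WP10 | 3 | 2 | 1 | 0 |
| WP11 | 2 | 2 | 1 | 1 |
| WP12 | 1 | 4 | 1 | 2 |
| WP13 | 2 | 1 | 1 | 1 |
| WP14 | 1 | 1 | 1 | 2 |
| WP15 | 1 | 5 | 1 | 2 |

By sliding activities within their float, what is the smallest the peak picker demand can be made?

8

Early-start (WP10@1, WP11@1, WP12@1, WP13@1, WP14@1, WP15@1) gives peak 15: d1:15  d2:5  d3:2.
Shift WP13→2, WP14→2, WP15→3.
Schedule WP10@1, WP11@1, WP12@1, WP13@2, WP14@2, WP15@3: d1:8  d2:6  d3:8 — peak 8.
Total picker-days = 22 over 3 days ⇒ peak ≥ ⌈22/3⌉ = 8, so 8 is optimal.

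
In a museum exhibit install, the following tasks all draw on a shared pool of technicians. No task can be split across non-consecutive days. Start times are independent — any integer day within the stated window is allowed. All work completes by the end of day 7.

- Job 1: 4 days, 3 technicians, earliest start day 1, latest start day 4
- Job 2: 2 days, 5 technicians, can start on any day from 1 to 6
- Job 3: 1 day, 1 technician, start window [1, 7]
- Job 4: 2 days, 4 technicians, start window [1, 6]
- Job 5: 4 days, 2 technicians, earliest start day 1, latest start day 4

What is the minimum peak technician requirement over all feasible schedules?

7

Early-start (Job 1@1, Job 2@1, Job 3@1, Job 4@1, Job 5@1) gives peak 15: d1:15  d2:14  d3:5  d4:5  d5:0  d6:0  d7:0.
Shift Job 2→5, Job 4→2, Job 5→4.
Schedule Job 1@1, Job 2@5, Job 3@1, Job 4@2, Job 5@4: d1:4  d2:7  d3:7  d4:5  d5:7  d6:7  d7:2 — peak 7.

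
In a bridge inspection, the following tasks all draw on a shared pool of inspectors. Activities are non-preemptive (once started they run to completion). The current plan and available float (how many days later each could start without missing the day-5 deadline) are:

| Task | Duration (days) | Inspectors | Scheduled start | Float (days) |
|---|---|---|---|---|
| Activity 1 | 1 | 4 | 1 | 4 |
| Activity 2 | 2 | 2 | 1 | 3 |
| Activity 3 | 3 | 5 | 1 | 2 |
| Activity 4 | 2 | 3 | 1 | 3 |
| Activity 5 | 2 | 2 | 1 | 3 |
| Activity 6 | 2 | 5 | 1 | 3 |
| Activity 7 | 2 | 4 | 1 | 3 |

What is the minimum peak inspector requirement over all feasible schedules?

Early-start (Activity 1@1, Activity 2@1, Activity 3@1, Activity 4@1, Activity 5@1, Activity 6@1, Activity 7@1) gives peak 25: d1:25  d2:21  d3:5  d4:0  d5:0.
Shift Activity 4→2, Activity 5→3, Activity 6→4, Activity 7→4.
Schedule Activity 1@1, Activity 2@1, Activity 3@1, Activity 4@2, Activity 5@3, Activity 6@4, Activity 7@4: d1:11  d2:10  d3:10  d4:11  d5:9 — peak 11.
Total inspector-days = 51 over 5 days ⇒ peak ≥ ⌈51/5⌉ = 11, so 11 is optimal.

11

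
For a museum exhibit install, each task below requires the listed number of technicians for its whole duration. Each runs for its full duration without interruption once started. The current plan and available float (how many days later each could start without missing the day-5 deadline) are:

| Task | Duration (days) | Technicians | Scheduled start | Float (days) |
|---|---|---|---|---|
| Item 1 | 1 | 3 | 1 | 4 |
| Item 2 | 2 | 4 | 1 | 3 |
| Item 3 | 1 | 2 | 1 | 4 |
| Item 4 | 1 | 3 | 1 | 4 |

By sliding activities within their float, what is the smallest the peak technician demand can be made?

Early-start (Item 1@1, Item 2@1, Item 3@1, Item 4@1) gives peak 12: d1:12  d2:4  d3:0  d4:0  d5:0.
Shift Item 2→2, Item 3→4, Item 4→5.
Schedule Item 1@1, Item 2@2, Item 3@4, Item 4@5: d1:3  d2:4  d3:4  d4:2  d5:3 — peak 4.
Total technician-days = 16 over 5 days ⇒ peak ≥ ⌈16/5⌉ = 4, so 4 is optimal.

4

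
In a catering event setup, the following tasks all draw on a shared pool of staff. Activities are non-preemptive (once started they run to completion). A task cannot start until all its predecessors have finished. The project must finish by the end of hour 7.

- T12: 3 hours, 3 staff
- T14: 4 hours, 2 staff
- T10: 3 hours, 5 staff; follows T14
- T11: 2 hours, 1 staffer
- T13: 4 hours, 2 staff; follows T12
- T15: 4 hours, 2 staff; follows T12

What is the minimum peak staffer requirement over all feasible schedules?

9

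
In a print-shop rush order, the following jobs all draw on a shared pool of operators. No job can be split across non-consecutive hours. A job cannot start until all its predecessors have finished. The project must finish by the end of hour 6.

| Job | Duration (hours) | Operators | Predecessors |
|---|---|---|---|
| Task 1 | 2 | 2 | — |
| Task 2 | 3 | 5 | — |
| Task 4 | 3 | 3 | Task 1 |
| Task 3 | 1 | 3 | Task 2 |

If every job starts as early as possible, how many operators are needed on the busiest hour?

8

Early-start schedule: Task 1@1, Task 2@1, Task 4@3, Task 3@4.
Load per hour: hour 1: 7, hour 2: 7, hour 3: 8, hour 4: 6, hour 5: 3, hour 6: 0.
Peak is 8.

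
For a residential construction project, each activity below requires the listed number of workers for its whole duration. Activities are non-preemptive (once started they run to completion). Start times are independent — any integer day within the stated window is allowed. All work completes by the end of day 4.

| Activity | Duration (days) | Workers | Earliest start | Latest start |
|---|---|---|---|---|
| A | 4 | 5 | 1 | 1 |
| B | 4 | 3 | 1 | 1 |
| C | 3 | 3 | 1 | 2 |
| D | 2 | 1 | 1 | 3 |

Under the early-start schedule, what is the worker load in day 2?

At early start, day 2 has: A, B, C, D.
Demand: 5 + 3 + 3 + 1 = 12.

12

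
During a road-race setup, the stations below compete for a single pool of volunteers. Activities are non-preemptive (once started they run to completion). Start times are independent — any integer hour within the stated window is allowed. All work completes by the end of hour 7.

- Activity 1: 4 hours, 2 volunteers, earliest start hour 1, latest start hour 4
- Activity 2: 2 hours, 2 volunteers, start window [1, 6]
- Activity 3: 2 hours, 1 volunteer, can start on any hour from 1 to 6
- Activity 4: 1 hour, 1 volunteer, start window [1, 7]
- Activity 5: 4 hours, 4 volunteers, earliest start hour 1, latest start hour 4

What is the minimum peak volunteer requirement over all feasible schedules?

Early-start (Activity 1@1, Activity 2@1, Activity 3@1, Activity 4@1, Activity 5@1) gives peak 10: h1:10  h2:9  h3:6  h4:6  h5:0  h6:0  h7:0.
Shift Activity 5→3.
Schedule Activity 1@1, Activity 2@1, Activity 3@1, Activity 4@1, Activity 5@3: h1:6  h2:5  h3:6  h4:6  h5:4  h6:4  h7:0 — peak 6.

6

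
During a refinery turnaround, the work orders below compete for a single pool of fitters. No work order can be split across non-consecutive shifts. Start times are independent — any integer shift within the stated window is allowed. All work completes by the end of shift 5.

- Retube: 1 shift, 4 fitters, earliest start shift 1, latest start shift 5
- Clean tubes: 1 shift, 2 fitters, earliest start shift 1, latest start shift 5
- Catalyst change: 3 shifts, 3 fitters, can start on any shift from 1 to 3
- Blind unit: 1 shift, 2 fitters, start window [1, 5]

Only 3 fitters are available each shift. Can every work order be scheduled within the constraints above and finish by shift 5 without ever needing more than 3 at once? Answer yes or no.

no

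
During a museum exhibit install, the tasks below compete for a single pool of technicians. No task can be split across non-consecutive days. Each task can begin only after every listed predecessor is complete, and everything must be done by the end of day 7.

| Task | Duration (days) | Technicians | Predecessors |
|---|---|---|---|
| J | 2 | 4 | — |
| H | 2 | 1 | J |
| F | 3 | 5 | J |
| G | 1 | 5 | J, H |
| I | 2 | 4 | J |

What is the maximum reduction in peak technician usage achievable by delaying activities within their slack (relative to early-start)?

1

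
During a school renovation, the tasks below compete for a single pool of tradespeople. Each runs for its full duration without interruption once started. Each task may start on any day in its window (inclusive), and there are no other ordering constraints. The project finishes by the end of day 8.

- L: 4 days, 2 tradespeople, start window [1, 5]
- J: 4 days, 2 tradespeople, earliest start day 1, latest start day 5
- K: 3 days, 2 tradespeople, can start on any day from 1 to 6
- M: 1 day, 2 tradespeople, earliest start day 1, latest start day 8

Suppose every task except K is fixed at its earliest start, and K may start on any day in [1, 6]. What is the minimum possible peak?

K@1: d1:8  d2:6  d3:6  d4:4  d5:0  d6:0  d7:0  d8:0 → peak 8
K@2: d1:6  d2:6  d3:6  d4:6  d5:0  d6:0  d7:0  d8:0 → peak 6
K@3: d1:6  d2:4  d3:6  d4:6  d5:2  d6:0  d7:0  d8:0 → peak 6
K@4: d1:6  d2:4  d3:4  d4:6  d5:2  d6:2  d7:0  d8:0 → peak 6
K@5: d1:6  d2:4  d3:4  d4:4  d5:2  d6:2  d7:2  d8:0 → peak 6
K@6: d1:6  d2:4  d3:4  d4:4  d5:0  d6:2  d7:2  d8:2 → peak 6
Best is K@2, peak 6.

6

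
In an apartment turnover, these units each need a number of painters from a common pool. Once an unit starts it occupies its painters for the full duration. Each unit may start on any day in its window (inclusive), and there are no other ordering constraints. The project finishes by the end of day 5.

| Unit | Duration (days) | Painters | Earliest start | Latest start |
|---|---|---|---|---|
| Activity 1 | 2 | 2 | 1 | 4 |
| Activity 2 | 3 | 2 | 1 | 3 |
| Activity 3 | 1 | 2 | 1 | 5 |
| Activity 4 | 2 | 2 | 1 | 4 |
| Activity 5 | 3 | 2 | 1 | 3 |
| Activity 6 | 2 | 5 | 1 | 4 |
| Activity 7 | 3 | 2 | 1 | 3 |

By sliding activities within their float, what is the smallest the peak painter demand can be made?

Early-start (Activity 1@1, Activity 2@1, Activity 3@1, Activity 4@1, Activity 5@1, Activity 6@1, Activity 7@1) gives peak 17: d1:17  d2:15  d3:6  d4:0  d5:0.
Shift Activity 4→2, Activity 6→4, Activity 7→3.
Schedule Activity 1@1, Activity 2@1, Activity 3@1, Activity 4@2, Activity 5@1, Activity 6@4, Activity 7@3: d1:8  d2:8  d3:8  d4:7  d5:7 — peak 8.
Total painter-days = 38 over 5 days ⇒ peak ≥ ⌈38/5⌉ = 8, so 8 is optimal.

8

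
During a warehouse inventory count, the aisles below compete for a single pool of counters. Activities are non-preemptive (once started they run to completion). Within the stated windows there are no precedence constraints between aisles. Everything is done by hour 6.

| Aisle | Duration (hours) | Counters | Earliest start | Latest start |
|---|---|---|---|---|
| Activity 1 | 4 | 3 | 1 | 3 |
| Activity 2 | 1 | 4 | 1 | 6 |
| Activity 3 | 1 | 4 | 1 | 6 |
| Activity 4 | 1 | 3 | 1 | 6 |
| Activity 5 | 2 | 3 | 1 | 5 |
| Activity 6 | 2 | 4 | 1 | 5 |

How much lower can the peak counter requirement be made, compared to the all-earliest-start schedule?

Early-start peak: h1:21  h2:10  h3:3  h4:3  h5:0  h6:0 ⇒ 21.
Leveled (Activity 1@1, Activity 2@1, Activity 3@2, Activity 4@3, Activity 5@4, Activity 6@5): h1:7  h2:7  h3:6  h4:6  h5:7  h6:4 ⇒ 7.
Reduction 21 − 7 = 14.

14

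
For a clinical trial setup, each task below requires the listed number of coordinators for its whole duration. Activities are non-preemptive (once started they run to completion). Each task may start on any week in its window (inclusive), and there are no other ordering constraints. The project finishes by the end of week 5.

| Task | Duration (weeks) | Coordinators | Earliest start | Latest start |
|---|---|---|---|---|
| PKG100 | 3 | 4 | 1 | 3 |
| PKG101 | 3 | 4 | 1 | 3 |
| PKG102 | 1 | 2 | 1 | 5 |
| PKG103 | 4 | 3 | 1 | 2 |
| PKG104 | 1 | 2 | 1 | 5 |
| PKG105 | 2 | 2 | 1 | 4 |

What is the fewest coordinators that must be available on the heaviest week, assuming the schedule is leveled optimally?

Early-start (PKG100@1, PKG101@1, PKG102@1, PKG103@1, PKG104@1, PKG105@1) gives peak 17: w1:17  w2:13  w3:11  w4:3  w5:0.
Shift PKG103→2, PKG104→4, PKG105→4.
Schedule PKG100@1, PKG101@1, PKG102@1, PKG103@2, PKG104@4, PKG105@4: w1:10  w2:11  w3:11  w4:7  w5:5 — peak 11.

11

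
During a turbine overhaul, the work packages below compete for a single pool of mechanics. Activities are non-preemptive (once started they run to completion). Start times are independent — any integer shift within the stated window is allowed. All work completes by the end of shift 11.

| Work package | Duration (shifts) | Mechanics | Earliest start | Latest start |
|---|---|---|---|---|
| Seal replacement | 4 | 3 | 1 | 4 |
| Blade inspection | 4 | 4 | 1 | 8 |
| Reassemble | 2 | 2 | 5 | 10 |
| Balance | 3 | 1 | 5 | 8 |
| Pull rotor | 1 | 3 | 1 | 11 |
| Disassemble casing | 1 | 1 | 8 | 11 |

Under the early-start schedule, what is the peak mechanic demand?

Early-start schedule: Seal replacement@1, Blade inspection@1, Reassemble@5, Balance@5, Pull rotor@1, Disassemble casing@8.
Load per shift: shift 1: 10, shift 2: 7, shift 3: 7, shift 4: 7, shift 5: 3, shift 6: 3, shift 7: 1, shift 8: 1, shift 9: 0, shift 10: 0, shift 11: 0.
Peak is 10.

10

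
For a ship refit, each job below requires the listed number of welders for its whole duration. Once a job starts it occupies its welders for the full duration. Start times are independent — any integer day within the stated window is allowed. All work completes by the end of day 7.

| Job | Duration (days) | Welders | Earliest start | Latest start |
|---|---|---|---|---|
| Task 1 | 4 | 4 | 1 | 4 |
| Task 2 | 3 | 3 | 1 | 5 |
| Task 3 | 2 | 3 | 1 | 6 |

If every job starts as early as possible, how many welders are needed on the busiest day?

Early-start schedule: Task 1@1, Task 2@1, Task 3@1.
Load per day: day 1: 10, day 2: 10, day 3: 7, day 4: 4, day 5: 0, day 6: 0, day 7: 0.
Peak is 10.

10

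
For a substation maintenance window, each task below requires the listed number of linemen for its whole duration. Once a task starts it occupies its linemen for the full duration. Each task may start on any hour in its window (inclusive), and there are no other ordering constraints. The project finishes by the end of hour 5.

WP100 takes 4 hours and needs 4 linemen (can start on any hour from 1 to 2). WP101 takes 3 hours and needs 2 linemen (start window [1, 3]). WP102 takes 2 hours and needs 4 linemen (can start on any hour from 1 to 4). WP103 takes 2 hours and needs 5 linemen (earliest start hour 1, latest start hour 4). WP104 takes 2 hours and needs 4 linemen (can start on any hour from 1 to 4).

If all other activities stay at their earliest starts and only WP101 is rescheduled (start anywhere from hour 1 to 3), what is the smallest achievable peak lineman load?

WP101@1: h1:19  h2:19  h3:6  h4:4  h5:0 → peak 19
WP101@2: h1:17  h2:19  h3:6  h4:6  h5:0 → peak 19
WP101@3: h1:17  h2:17  h3:6  h4:6  h5:2 → peak 17
Best is WP101@3, peak 17.

17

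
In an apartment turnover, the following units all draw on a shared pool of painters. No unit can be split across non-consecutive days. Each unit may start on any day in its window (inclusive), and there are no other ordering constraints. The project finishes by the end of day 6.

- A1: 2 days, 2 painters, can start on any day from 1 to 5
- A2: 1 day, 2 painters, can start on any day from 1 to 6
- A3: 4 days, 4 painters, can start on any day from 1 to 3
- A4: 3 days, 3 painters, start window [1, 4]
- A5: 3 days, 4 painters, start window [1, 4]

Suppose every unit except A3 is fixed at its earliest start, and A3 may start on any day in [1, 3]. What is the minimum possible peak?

A3@1: d1:15  d2:13  d3:11  d4:4  d5:0  d6:0 → peak 15
A3@2: d1:11  d2:13  d3:11  d4:4  d5:4  d6:0 → peak 13
A3@3: d1:11  d2:9  d3:11  d4:4  d5:4  d6:4 → peak 11
Best is A3@3, peak 11.

11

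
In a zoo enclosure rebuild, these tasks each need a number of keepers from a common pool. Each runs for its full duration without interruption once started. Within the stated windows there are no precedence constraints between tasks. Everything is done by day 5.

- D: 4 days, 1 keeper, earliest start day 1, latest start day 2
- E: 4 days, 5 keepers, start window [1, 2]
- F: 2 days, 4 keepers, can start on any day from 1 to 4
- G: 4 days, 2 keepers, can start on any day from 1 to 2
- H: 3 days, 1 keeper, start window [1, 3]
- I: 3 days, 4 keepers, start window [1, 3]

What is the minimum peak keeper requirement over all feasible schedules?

13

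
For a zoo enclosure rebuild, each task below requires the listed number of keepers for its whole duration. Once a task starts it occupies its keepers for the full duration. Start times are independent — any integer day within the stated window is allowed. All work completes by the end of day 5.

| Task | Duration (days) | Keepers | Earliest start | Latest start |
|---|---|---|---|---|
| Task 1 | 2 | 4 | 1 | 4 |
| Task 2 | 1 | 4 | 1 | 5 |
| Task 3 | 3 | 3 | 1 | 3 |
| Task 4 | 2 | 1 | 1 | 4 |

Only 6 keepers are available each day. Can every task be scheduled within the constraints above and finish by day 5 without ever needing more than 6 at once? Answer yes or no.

The minimum achievable peak is 7; 6 < 7, so no feasible schedule stays within the cap.

no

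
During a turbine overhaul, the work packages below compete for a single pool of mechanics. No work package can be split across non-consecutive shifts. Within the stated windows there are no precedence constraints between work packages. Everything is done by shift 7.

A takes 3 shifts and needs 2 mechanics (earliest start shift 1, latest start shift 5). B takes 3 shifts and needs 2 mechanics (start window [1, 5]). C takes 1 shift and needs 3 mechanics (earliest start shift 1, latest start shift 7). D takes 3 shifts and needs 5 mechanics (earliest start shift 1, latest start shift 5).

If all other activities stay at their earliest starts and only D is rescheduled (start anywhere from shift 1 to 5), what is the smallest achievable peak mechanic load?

D@1: s1:12  s2:9  s3:9  s4:0  s5:0  s6:0  s7:0 → peak 12
D@2: s1:7  s2:9  s3:9  s4:5  s5:0  s6:0  s7:0 → peak 9
D@3: s1:7  s2:4  s3:9  s4:5  s5:5  s6:0  s7:0 → peak 9
D@4: s1:7  s2:4  s3:4  s4:5  s5:5  s6:5  s7:0 → peak 7
D@5: s1:7  s2:4  s3:4  s4:0  s5:5  s6:5  s7:5 → peak 7
Best is D@4, peak 7.

7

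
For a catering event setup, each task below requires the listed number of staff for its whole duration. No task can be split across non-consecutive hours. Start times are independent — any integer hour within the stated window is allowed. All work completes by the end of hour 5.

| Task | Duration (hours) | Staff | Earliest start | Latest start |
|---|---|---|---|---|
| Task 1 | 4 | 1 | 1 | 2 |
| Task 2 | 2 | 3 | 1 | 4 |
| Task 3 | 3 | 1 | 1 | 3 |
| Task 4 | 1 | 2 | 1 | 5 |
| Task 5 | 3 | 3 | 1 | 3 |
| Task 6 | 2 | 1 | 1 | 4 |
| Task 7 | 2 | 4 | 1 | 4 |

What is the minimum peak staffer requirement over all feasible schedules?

7

Early-start (Task 1@1, Task 2@1, Task 3@1, Task 4@1, Task 5@1, Task 6@1, Task 7@1) gives peak 15: h1:15  h2:13  h3:5  h4:1  h5:0.
Shift Task 3→3, Task 4→3, Task 6→4, Task 7→4.
Schedule Task 1@1, Task 2@1, Task 3@3, Task 4@3, Task 5@1, Task 6@4, Task 7@4: h1:7  h2:7  h3:7  h4:7  h5:6 — peak 7.
Total staffer-hours = 34 over 5 hours ⇒ peak ≥ ⌈34/5⌉ = 7, so 7 is optimal.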